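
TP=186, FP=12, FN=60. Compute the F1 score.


Precision = 186/198 = 0.9394
Recall = 186/246 = 0.7561
F1 = 2·P·R/(P+R) = 2·TP/(2·TP+FP+FN) = 372/(372+12+60) = 372/444 = 0.8378

0.8378


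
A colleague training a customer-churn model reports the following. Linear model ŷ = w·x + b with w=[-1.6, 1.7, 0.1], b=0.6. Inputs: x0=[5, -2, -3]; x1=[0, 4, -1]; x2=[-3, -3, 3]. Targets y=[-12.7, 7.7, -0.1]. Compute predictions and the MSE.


ŷ0 = (-1.6)·(5) + (1.7)·(-2) + (0.1)·(-3) + 0.6 = -11.1
ŷ1 = (-1.6)·(0) + (1.7)·(4) + (0.1)·(-1) + 0.6 = 7.3
ŷ2 = (-1.6)·(-3) + (1.7)·(-3) + (0.1)·(3) + 0.6 = 0.6
errors² = [2.56, 0.16, 0.49]
MSE = 3.2100/3 = 1.07

1.07


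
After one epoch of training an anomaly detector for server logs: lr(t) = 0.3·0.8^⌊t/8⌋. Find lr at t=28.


n_drops = ⌊28/8⌋ = 3
lr = 0.3·0.8^3 = 0.3·0.512 = 0.1536

0.1536


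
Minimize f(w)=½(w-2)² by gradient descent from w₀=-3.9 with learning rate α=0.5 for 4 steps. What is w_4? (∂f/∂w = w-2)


step 1: grad = -3.9-2 = -5.9; w = -3.9 - 0.5·(-5.9) = -0.95
step 2: grad = -0.95-2 = -2.95; w = -0.95 - 0.5·(-2.95) = 0.525
step 3: grad = 0.525-2 = -1.475; w = 0.525 - 0.5·(-1.475) = 1.2625
step 4: grad = 1.2625-2 = -0.7375; w = 1.2625 - 0.5·(-0.7375) = 1.63125

1.63125


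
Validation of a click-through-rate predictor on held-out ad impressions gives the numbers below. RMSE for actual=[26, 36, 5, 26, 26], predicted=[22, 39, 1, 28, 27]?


MSE = 46/5 = 9.2
RMSE = √(46/5) = 3.0332

3.0332


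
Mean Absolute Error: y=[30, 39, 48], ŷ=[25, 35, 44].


Absolute errors: |30-25|=5, |39-35|=4, |48-44|=4
Sum = 13
MAE = 13/3 = 13/3

13/3


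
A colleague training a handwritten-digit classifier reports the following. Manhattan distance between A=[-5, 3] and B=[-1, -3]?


d = |-5+ 1| + |3+ 3|
  = 4 + 6
  = 10

10


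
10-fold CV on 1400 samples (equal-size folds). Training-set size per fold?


Fold size = 1400/10 = 140
Training per fold = 1400 - 140 = 1260

1260


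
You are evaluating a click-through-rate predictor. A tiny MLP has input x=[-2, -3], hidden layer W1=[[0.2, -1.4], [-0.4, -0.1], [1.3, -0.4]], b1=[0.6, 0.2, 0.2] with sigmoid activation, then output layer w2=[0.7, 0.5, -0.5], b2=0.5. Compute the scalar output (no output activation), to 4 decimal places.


z1[0] = (0.2)·(-2) + (-1.4)·(-3) + 0.6 = 4.4
z1[1] = (-0.4)·(-2) + (-0.1)·(-3) + 0.2 = 1.3
z1[2] = (1.3)·(-2) + (-0.4)·(-3) + 0.2 = -1.2
h = sigmoid(z1) = [0.9879, 0.7858, 0.2315]
output = (0.7)·(0.9879) + (0.5)·(0.7858) + (-0.5)·(0.2315) + 0.5 = 1.4687

1.4687


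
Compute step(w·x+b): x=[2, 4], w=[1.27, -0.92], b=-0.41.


z = (2)·(1.27) + (4)·(-0.92) - 0.41
  = -1.55
step(z) = 0 (z<0)

0


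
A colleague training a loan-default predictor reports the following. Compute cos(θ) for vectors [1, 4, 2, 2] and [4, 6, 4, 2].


A·B = 1·4 + 4·6 + 2·4 + 2·2 = 40
‖A‖ = √25 = 5, ‖B‖ = √72 = 8.4853
cos = 40/(√25·√72) = 40/√1800 = 0.9428

0.9428


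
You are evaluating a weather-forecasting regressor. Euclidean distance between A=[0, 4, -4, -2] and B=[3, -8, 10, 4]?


d = √((0-3)² + (4+ 8)² + (-4-10)² + (-2-4)²)
  = √(9 + 144 + 196 + 36)
  = √385 = 19.6214

19.6214


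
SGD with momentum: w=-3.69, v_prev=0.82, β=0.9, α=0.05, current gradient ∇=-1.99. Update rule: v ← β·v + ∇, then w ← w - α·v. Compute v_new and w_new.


v_new = 0.9·0.82 - 1.99 = 0.738 - 1.99 = -1.252
w_new = -3.69 - 0.05·-1.252 = -3.69 + 0.0626 = -3.6274

v_new=-1.252, w_new=-3.6274


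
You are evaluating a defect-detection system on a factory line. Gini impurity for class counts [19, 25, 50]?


Probabilities: [19/94, 25/94, 50/94] ≈ [0.2021, 0.266, 0.5319]
Σpᵢ² = (361 + 625 + 2500)/94² = 3486/8836
Gini = 1 - Σpᵢ² = 1 - 3486/8836 = 0.6055

0.6055


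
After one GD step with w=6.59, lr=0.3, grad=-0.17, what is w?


w_new = w - α·∇
= 6.59 - 0.3·-0.17
= 6.59 + 0.051
= 6.641

6.641


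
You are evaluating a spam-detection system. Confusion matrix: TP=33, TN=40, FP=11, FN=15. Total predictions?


Total = TP + TN + FP + FN
= 33 + 40 + 11 + 15
= 99
(Predicted positive: 44, predicted negative: 55)

99


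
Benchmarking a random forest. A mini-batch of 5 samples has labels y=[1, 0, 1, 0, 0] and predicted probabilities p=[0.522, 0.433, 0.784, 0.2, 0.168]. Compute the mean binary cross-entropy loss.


L[0] = -ln(0.522) = 0.6501
L[1] = -ln(1-0.433) = -ln(0.567) = 0.5674
L[2] = -ln(0.784) = 0.2433
L[3] = -ln(1-0.2) = -ln(0.8) = 0.2231
L[4] = -ln(1-0.168) = -ln(0.832) = 0.1839
mean = (0.6501 + 0.5674 + 0.2433 + 0.2231 + 0.1839)/5 = 0.3736

0.3736


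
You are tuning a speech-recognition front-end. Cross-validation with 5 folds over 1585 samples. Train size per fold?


Fold size = 1585/5 = 317
Training per fold = 1585 - 317 = 1268

1268


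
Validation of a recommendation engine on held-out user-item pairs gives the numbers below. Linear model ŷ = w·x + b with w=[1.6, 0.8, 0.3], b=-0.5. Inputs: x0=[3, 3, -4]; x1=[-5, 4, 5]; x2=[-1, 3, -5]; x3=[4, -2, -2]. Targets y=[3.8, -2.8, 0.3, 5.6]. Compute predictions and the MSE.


ŷ0 = (1.6)·(3) + (0.8)·(3) + (0.3)·(-4) - 0.5 = 5.5
ŷ1 = (1.6)·(-5) + (0.8)·(4) + (0.3)·(5) - 0.5 = -3.8
ŷ2 = (1.6)·(-1) + (0.8)·(3) + (0.3)·(-5) - 0.5 = -1.2
ŷ3 = (1.6)·(4) + (0.8)·(-2) + (0.3)·(-2) - 0.5 = 3.7
errors² = [2.89, 1.0, 2.25, 3.61]
MSE = 9.7500/4 = 2.4375

2.4375


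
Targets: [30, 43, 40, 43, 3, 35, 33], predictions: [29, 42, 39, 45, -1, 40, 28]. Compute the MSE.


Squared errors: (30-29)²=1, (43-42)²=1, (40-39)²=1, (43-45)²=4, (3+ 1)²=16, (35-40)²=25, (33-28)²=25
Sum = 73
MSE = 73/7 = 73/7

73/7


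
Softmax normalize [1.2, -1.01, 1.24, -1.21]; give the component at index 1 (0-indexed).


Exponentials: e^1.2=3.3201, e^-1.01=0.3642, e^1.24=3.4556, e^-1.21=0.2982
Sum = 7.4381
Softmax = [0.4464, 0.049, 0.4646, 0.0401]
p[1] = 0.3642/7.4381 = 0.049

0.049


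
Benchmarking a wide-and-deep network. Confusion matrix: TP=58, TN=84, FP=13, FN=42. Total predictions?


Total = TP + TN + FP + FN
= 58 + 84 + 13 + 42
= 197
(Predicted positive: 71, predicted negative: 126)

197


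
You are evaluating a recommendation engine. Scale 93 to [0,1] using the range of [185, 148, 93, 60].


min=60, max=185
(93-60)/(185-60) = 33/125 = 0.264

0.264


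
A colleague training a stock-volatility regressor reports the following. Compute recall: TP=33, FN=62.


Recall = TP/(TP+FN)
= 33/(33+62)
= 33/95 = 34.74%

34.74%


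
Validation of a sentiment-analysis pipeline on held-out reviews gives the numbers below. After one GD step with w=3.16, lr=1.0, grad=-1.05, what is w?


w_new = w - α·∇
= 3.16 - 1.0·-1.05
= 3.16 + 1.05
= 4.21

4.21


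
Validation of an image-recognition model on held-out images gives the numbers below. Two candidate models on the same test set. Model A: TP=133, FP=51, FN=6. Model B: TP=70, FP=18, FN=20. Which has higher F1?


Model A: P=133/184=0.7228, R=133/139=0.9568, F1=2PR/(P+R)=2TP/(2TP+FP+FN)=266/323=0.8235
Model B: P=70/88=0.7955, R=70/90=0.7778, F1=2PR/(P+R)=2TP/(2TP+FP+FN)=140/178=0.7865
0.8235 > 0.7865 → Model A

Model A


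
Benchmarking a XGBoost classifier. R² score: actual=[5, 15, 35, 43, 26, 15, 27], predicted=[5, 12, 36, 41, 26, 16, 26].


ȳ = 23.7143
SS_res = Σ(y-ŷ)² = 16
SS_tot = Σ(y-ȳ)² = 1017.43
R² = 1 - SS_res/SS_tot = 1 - 0.0157 = 0.9843

0.9843


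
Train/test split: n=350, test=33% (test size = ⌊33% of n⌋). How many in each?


Test = ⌊350·33/100⌋ = 115
Train = 350 - 115 = 235

Train: 235, Test: 115


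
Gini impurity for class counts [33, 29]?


Probabilities: [33/62, 29/62] ≈ [0.5323, 0.4677]
Σpᵢ² = (1089 + 841)/62² = 1930/3844
Gini = 1 - Σpᵢ² = 1 - 1930/3844 = 0.4979

0.4979


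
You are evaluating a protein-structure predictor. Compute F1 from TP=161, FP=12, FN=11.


Precision = 161/173 = 0.9306
Recall = 161/172 = 0.936
F1 = 2·P·R/(P+R) = 2·TP/(2·TP+FP+FN) = 322/(322+12+11) = 322/345 = 0.9333

0.9333


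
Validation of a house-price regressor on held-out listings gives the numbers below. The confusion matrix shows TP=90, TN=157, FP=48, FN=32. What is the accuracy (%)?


Accuracy = (TP+TN)/(TP+TN+FP+FN)
= (90+157)/(327)
= 247/327 = 75.54%

75.54%


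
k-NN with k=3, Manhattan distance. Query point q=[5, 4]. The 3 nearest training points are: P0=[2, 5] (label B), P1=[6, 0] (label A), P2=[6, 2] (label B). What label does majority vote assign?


d(q,P0) = 4  (label B)
d(q,P1) = 5  (label A)
d(q,P2) = 3  (label B)
Votes: A=1, B=2
Majority → B

B


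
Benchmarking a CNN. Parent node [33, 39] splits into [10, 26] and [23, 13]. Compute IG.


Parent = [33, 39], H_parent = 0.995
H_left = 0.8524 (n=36), H_right = 0.9436 (n=36)
H_children = (36/72)·0.8524 + (36/72)·0.9436 = 0.898
IG = 0.995 - 0.898 = 0.097

0.097


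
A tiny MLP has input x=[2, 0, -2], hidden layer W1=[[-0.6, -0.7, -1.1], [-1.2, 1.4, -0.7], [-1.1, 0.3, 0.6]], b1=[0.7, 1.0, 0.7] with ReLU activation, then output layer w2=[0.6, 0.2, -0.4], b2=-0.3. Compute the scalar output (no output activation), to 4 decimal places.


z1[0] = (-0.6)·(2) + (-0.7)·(0) + (-1.1)·(-2) + 0.7 = 1.7
z1[1] = (-1.2)·(2) + (1.4)·(0) + (-0.7)·(-2) + 1.0 = 0.0
z1[2] = (-1.1)·(2) + (0.3)·(0) + (0.6)·(-2) + 0.7 = -2.7
h = ReLU(z1) = [1.7, 0.0, 0.0]
output = (0.6)·(1.7) + (0.2)·(0.0) + (-0.4)·(0.0) - 0.3 = 0.72

0.72


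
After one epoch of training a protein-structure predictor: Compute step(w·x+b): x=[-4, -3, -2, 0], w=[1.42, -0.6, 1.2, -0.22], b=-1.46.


z = (-4)·(1.42) + (-3)·(-0.6) + (-2)·(1.2) + (0)·(-0.22) - 1.46
  = -7.74
step(z) = 0 (z<0)

0


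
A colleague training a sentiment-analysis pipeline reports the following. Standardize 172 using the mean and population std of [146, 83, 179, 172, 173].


μ = 150.6, σ = 35.6573
z = (172 - 150.6)/35.6573 = 0.6002

0.6002


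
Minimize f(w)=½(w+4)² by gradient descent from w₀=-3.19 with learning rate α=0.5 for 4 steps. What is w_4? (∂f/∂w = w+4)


step 1: grad = -3.19+4 = 0.81; w = -3.19 - 0.5·(0.81) = -3.595
step 2: grad = -3.595+4 = 0.405; w = -3.595 - 0.5·(0.405) = -3.7975
step 3: grad = -3.7975+4 = 0.2025; w = -3.7975 - 0.5·(0.2025) = -3.89875
step 4: grad = -3.89875+4 = 0.10125; w = -3.89875 - 0.5·(0.10125) = -3.949375

-3.949375


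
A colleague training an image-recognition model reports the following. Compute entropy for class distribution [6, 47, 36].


Probabilities: [6/89, 47/89, 36/89] ≈ [0.0674, 0.5281, 0.4045]
H = -((6/89)·log₂(6/89) + (47/89)·log₂(47/89) + (36/89)·log₂(36/89))
  = 1.2769 bits

1.2769 bits


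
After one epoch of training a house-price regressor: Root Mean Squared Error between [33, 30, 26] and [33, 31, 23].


MSE = 10/3 = 3.3333
RMSE = √(10/3) = 1.8257

1.8257


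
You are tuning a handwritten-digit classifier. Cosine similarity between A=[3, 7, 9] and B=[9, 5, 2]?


A·B = 3·9 + 7·5 + 9·2 = 80
‖A‖ = √139 = 11.7898, ‖B‖ = √110 = 10.4881
cos = 80/(√139·√110) = 80/√15290 = 0.647

0.647


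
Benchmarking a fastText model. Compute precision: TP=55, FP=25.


Precision = TP/(TP+FP)
= 55/(55+25)
= 55/80 = 68.75%

68.75%


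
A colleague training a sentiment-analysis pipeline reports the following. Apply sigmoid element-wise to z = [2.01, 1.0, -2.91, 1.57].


σ(2.01) = 1/(1+e^-2.01) = 0.8818
σ(1.0) = 1/(1+e^-1.0) = 0.7311
σ(-2.91) = 1/(1+e^2.91) = 0.0517
σ(1.57) = 1/(1+e^-1.57) = 0.8278
result = [0.8818, 0.7311, 0.0517, 0.8278]

[0.8818, 0.7311, 0.0517, 0.8278]


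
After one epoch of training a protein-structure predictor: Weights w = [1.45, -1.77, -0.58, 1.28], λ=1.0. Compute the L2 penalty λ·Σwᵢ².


‖w‖₂² = (1.45)² + (-1.77)² + (-0.58)² + (1.28)²
     = 2.1025 + 3.1329 + 0.3364 + 1.6384
     = 7.2102
λ·‖w‖₂² = 1.0·7.2102 = 7.2102

7.2102


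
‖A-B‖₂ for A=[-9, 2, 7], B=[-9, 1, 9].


d = √((-9+ 9)² + (2-1)² + (7-9)²)
  = √(0 + 1 + 4)
  = √5 = 2.2361

2.2361


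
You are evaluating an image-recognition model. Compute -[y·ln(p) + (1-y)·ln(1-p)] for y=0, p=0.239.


BCE = -[y·ln(p) + (1-y)·ln(1-p)]
= -0 - 1·ln(1-0.239)
= -ln(0.761) = 0.2731

0.2731


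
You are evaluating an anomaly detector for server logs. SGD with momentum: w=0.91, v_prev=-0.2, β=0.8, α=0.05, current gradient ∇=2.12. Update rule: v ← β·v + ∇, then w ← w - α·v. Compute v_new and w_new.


v_new = 0.8·-0.2 + 2.12 = -0.16 + 2.12 = 1.96
w_new = 0.91 - 0.05·1.96 = 0.91 - 0.098 = 0.812

v_new=1.96, w_new=0.812


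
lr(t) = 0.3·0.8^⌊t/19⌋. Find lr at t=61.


n_drops = ⌊61/19⌋ = 3
lr = 0.3·0.8^3 = 0.3·0.512 = 0.1536

0.1536


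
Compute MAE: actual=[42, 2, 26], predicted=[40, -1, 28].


Absolute errors: |42-40|=2, |2+ 1|=3, |26-28|=2
Sum = 7
MAE = 7/3 = 7/3

7/3


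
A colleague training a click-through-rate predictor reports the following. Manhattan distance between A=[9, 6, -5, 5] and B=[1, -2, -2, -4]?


d = |9-1| + |6+ 2| + |-5+ 2| + |5+ 4|
  = 8 + 8 + 3 + 9
  = 28

28


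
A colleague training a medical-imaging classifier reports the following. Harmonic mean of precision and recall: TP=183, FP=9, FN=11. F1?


Precision = 183/192 = 0.9531
Recall = 183/194 = 0.9433
F1 = 2·P·R/(P+R) = 2·TP/(2·TP+FP+FN) = 366/(366+9+11) = 366/386 = 0.9482

0.9482


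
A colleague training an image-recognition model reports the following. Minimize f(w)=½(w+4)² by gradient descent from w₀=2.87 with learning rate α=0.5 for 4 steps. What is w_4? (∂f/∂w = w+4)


step 1: grad = 2.87+4 = 6.87; w = 2.87 - 0.5·(6.87) = -0.565
step 2: grad = -0.565+4 = 3.435; w = -0.565 - 0.5·(3.435) = -2.2825
step 3: grad = -2.2825+4 = 1.7175; w = -2.2825 - 0.5·(1.7175) = -3.14125
step 4: grad = -3.14125+4 = 0.85875; w = -3.14125 - 0.5·(0.85875) = -3.570625

-3.570625


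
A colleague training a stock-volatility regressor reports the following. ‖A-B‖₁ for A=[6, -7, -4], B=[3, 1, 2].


d = |6-3| + |-7-1| + |-4-2|
  = 3 + 8 + 6
  = 17

17


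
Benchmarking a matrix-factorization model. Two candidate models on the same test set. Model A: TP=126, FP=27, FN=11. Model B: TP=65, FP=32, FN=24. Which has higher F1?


Model A: P=126/153=0.8235, R=126/137=0.9197, F1=2PR/(P+R)=2TP/(2TP+FP+FN)=252/290=0.869
Model B: P=65/97=0.6701, R=65/89=0.7303, F1=2PR/(P+R)=2TP/(2TP+FP+FN)=130/186=0.6989
0.869 > 0.6989 → Model A

Model A


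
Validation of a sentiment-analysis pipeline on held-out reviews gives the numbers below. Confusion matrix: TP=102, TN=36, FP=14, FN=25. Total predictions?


Total = TP + TN + FP + FN
= 102 + 36 + 14 + 25
= 177
(Predicted positive: 116, predicted negative: 61)

177


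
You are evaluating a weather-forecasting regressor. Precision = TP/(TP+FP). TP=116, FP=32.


Precision = TP/(TP+FP)
= 116/(116+32)
= 116/148 = 78.38%

78.38%


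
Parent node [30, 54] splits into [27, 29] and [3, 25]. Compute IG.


Parent = [30, 54], H_parent = 0.9403
H_left = 0.9991 (n=56), H_right = 0.4912 (n=28)
H_children = (56/84)·0.9991 + (28/84)·0.4912 = 0.8298
IG = 0.9403 - 0.8298 = 0.1105

0.1105


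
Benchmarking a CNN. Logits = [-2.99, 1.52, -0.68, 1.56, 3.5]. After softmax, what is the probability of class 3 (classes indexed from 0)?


Exponentials: e^-2.99=0.0503, e^1.52=4.5722, e^-0.68=0.5066, e^1.56=4.7588, e^3.5=33.1155
Sum = 43.0034
Softmax = [0.0012, 0.1063, 0.0118, 0.1107, 0.7701]
p[3] = 4.7588/43.0034 = 0.1107

0.1107


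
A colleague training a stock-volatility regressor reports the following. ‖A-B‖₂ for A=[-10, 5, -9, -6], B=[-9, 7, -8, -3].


d = √((-10+ 9)² + (5-7)² + (-9+ 8)² + (-6+ 3)²)
  = √(1 + 4 + 1 + 9)
  = √15 = 3.873

3.873


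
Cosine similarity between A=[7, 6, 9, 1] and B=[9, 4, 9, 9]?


A·B = 7·9 + 6·4 + 9·9 + 1·9 = 177
‖A‖ = √167 = 12.9228, ‖B‖ = √259 = 16.0935
cos = 177/(√167·√259) = 177/√43253 = 0.8511

0.8511


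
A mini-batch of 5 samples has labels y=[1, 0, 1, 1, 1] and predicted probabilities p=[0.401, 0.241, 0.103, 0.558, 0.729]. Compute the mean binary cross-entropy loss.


L[0] = -ln(0.401) = 0.9138
L[1] = -ln(1-0.241) = -ln(0.759) = 0.2758
L[2] = -ln(0.103) = 2.273
L[3] = -ln(0.558) = 0.5834
L[4] = -ln(0.729) = 0.3161
mean = (0.9138 + 0.2758 + 2.273 + 0.5834 + 0.3161)/5 = 0.8724

0.8724


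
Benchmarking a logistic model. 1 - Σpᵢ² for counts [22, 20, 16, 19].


Probabilities: [22/77, 20/77, 16/77, 19/77] ≈ [0.2857, 0.2597, 0.2078, 0.2468]
Σpᵢ² = (484 + 400 + 256 + 361)/77² = 1501/5929
Gini = 1 - Σpᵢ² = 1 - 1501/5929 = 0.7468

0.7468


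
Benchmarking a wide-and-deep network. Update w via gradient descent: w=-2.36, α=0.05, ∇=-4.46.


w_new = w - α·∇
= -2.36 - 0.05·-4.46
= -2.36 + 0.223
= -2.137

-2.137


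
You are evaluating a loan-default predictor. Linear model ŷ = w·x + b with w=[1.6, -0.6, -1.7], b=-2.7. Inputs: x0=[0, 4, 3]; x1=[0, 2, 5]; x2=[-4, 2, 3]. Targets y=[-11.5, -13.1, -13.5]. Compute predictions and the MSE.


ŷ0 = (1.6)·(0) + (-0.6)·(4) + (-1.7)·(3) - 2.7 = -10.2
ŷ1 = (1.6)·(0) + (-0.6)·(2) + (-1.7)·(5) - 2.7 = -12.4
ŷ2 = (1.6)·(-4) + (-0.6)·(2) + (-1.7)·(3) - 2.7 = -15.4
errors² = [1.69, 0.49, 3.61]
MSE = 5.7900/3 = 1.93

1.93


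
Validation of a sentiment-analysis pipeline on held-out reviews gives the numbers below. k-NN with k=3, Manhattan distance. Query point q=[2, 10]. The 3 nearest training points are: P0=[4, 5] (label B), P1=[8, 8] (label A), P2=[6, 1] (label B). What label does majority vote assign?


d(q,P0) = 7  (label B)
d(q,P1) = 8  (label A)
d(q,P2) = 13  (label B)
Votes: A=1, B=2
Majority → B

B


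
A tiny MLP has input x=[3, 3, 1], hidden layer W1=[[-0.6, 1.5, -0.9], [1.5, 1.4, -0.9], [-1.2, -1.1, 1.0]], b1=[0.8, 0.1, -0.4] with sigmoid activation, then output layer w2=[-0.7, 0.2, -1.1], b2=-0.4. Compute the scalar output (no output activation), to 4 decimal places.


z1[0] = (-0.6)·(3) + (1.5)·(3) + (-0.9)·(1) + 0.8 = 2.6
z1[1] = (1.5)·(3) + (1.4)·(3) + (-0.9)·(1) + 0.1 = 7.9
z1[2] = (-1.2)·(3) + (-1.1)·(3) + (1.0)·(1) - 0.4 = -6.3
h = sigmoid(z1) = [0.9309, 0.9996, 0.0018]
output = (-0.7)·(0.9309) + (0.2)·(0.9996) + (-1.1)·(0.0018) - 0.4 = -0.8537

-0.8537


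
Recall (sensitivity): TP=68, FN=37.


Recall = TP/(TP+FN)
= 68/(68+37)
= 68/105 = 64.76%

64.76%


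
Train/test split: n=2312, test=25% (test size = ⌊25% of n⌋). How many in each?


Test = ⌊2312·25/100⌋ = 578
Train = 2312 - 578 = 1734

Train: 1734, Test: 578


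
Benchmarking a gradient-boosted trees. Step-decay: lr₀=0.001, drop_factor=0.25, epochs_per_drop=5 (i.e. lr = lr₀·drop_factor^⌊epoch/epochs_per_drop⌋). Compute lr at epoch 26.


n_drops = ⌊26/5⌋ = 5
lr = 0.001·0.25^5 = 0.001·0.0009765625 = 0.0000009765625

0.0000009765625


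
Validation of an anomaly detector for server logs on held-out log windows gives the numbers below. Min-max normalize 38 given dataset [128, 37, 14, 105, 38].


min=14, max=128
(38-14)/(128-14) = 24/114 = 0.2105

0.2105


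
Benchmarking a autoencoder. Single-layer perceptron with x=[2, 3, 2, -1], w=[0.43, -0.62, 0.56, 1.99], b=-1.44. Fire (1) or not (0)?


z = (2)·(0.43) + (3)·(-0.62) + (2)·(0.56) + (-1)·(1.99) - 1.44
  = -3.31
step(z) = 0 (z<0)

0


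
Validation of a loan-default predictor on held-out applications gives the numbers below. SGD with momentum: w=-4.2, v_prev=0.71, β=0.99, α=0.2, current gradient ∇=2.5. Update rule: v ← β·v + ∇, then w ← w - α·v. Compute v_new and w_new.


v_new = 0.99·0.71 + 2.5 = 0.7029 + 2.5 = 3.2029
w_new = -4.2 - 0.2·3.2029 = -4.2 - 0.64058 = -4.84058

v_new=3.2029, w_new=-4.84058


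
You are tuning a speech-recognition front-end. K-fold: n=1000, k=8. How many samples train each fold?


Fold size = 1000/8 = 125
Training per fold = 1000 - 125 = 875

875


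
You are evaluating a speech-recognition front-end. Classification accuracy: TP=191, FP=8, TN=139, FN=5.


Accuracy = (TP+TN)/(TP+TN+FP+FN)
= (191+139)/(343)
= 330/343 = 96.21%

96.21%


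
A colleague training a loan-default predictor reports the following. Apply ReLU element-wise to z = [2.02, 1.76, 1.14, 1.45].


ReLU(2.02) = max(0, 2.02) = 2.02
ReLU(1.76) = max(0, 1.76) = 1.76
ReLU(1.14) = max(0, 1.14) = 1.14
ReLU(1.45) = max(0, 1.45) = 1.45
result = [2.02, 1.76, 1.14, 1.45]

[2.02, 1.76, 1.14, 1.45]


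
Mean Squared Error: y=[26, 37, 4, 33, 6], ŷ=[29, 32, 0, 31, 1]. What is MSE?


Squared errors: (26-29)²=9, (37-32)²=25, (4-0)²=16, (33-31)²=4, (6-1)²=25
Sum = 79
MSE = 79/5 = 79/5

79/5


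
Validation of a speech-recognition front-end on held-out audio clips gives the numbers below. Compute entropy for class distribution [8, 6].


Probabilities: [8/14, 6/14] ≈ [0.5714, 0.4286]
H = -((8/14)·log₂(8/14) + (6/14)·log₂(6/14))
  = 0.9852 bits

0.9852 bits


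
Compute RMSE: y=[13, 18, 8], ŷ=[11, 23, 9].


MSE = 30/3 = 10
RMSE = √(30/3) = 3.1623

3.1623


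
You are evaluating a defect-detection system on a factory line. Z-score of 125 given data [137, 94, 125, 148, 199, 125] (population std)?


μ = 138, σ = 31.8748
z = (125 - 138)/31.8748 = -0.4078

-0.4078


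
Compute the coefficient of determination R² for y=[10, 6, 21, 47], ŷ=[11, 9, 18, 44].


ȳ = 21
SS_res = Σ(y-ŷ)² = 28
SS_tot = Σ(y-ȳ)² = 1022
R² = 1 - SS_res/SS_tot = 1 - 0.0274 = 0.9726

0.9726


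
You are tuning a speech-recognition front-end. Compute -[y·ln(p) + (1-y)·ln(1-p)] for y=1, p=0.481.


BCE = -[y·ln(p) + (1-y)·ln(1-p)]
= -1·ln(0.481) - 0
= -ln(0.481) = 0.7319

0.7319


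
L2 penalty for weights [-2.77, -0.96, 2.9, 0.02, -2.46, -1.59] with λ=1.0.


‖w‖₂² = (-2.77)² + (-0.96)² + (2.9)² + (0.02)² + (-2.46)² + (-1.59)²
     = 7.6729 + 0.9216 + 8.41 + 0.0004 + 6.0516 + 2.5281
     = 25.5846
λ·‖w‖₂² = 1.0·25.5846 = 25.5846

25.5846


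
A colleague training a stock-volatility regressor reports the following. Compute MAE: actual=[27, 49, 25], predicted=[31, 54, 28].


Absolute errors: |27-31|=4, |49-54|=5, |25-28|=3
Sum = 12
MAE = 12/3 = 4

4


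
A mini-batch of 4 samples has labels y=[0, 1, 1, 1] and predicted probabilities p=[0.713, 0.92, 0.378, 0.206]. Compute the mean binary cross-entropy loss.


L[0] = -ln(1-0.713) = -ln(0.287) = 1.2483
L[1] = -ln(0.92) = 0.0834
L[2] = -ln(0.378) = 0.9729
L[3] = -ln(0.206) = 1.5799
mean = (1.2483 + 0.0834 + 0.9729 + 1.5799)/4 = 0.9711

0.9711


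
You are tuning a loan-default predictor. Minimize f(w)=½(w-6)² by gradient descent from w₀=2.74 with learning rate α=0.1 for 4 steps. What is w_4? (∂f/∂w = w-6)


step 1: grad = 2.74-6 = -3.26; w = 2.74 - 0.1·(-3.26) = 3.066
step 2: grad = 3.066-6 = -2.934; w = 3.066 - 0.1·(-2.934) = 3.3594
step 3: grad = 3.3594-6 = -2.6406; w = 3.3594 - 0.1·(-2.6406) = 3.62346
step 4: grad = 3.62346-6 = -2.37654; w = 3.62346 - 0.1·(-2.37654) = 3.861114

3.861114


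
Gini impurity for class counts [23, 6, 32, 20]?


Probabilities: [23/81, 6/81, 32/81, 20/81] ≈ [0.284, 0.0741, 0.3951, 0.2469]
Σpᵢ² = (529 + 36 + 1024 + 400)/81² = 1989/6561
Gini = 1 - Σpᵢ² = 1 - 1989/6561 = 0.6968

0.6968


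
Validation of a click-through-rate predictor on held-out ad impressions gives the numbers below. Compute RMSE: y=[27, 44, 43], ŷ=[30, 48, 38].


MSE = 50/3 = 16.6667
RMSE = √(50/3) = 4.0825

4.0825


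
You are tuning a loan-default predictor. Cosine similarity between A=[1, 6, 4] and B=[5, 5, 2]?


A·B = 1·5 + 6·5 + 4·2 = 43
‖A‖ = √53 = 7.2801, ‖B‖ = √54 = 7.3485
cos = 43/(√53·√54) = 43/√2862 = 0.8038

0.8038


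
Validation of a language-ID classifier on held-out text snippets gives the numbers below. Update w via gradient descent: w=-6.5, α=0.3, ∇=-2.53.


w_new = w - α·∇
= -6.5 - 0.3·-2.53
= -6.5 + 0.759
= -5.741

-5.741


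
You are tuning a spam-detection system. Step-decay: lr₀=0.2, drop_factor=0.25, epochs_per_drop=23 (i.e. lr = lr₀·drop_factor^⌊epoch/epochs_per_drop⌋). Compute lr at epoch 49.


n_drops = ⌊49/23⌋ = 2
lr = 0.2·0.25^2 = 0.2·0.0625 = 0.0125

0.0125


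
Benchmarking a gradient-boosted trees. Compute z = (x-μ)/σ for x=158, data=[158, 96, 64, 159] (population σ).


μ = 119.25, σ = 40.8496
z = (158 - 119.25)/40.8496 = 0.9486

0.9486


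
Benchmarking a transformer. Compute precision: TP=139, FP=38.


Precision = TP/(TP+FP)
= 139/(139+38)
= 139/177 = 78.53%

78.53%


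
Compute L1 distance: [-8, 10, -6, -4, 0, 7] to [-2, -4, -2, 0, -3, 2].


d = |-8+ 2| + |10+ 4| + |-6+ 2| + |-4-0| + |0+ 3| + |7-2|
  = 6 + 14 + 4 + 4 + 3 + 5
  = 36

36


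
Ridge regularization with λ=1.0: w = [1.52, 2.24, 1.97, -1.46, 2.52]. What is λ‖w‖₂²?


‖w‖₂² = (1.52)² + (2.24)² + (1.97)² + (-1.46)² + (2.52)²
     = 2.3104 + 5.0176 + 3.8809 + 2.1316 + 6.3504
     = 19.6909
λ·‖w‖₂² = 1.0·19.6909 = 19.6909

19.6909


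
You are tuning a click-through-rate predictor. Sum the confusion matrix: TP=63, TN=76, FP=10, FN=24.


Total = TP + TN + FP + FN
= 63 + 76 + 10 + 24
= 173
(Predicted positive: 73, predicted negative: 100)

173


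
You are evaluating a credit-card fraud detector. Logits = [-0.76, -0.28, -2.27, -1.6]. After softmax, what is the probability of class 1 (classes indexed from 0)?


Exponentials: e^-0.76=0.4677, e^-0.28=0.7558, e^-2.27=0.1033, e^-1.6=0.2019
Sum = 1.5287
Softmax = [0.3059, 0.4944, 0.0676, 0.1321]
p[1] = 0.7558/1.5287 = 0.4944

0.4944


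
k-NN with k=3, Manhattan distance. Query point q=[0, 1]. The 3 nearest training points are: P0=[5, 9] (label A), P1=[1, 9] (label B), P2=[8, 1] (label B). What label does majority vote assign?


d(q,P0) = 13  (label A)
d(q,P1) = 9  (label B)
d(q,P2) = 8  (label B)
Votes: A=1, B=2
Majority → B

B


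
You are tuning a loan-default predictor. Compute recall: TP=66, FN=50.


Recall = TP/(TP+FN)
= 66/(66+50)
= 66/116 = 56.9%

56.9%


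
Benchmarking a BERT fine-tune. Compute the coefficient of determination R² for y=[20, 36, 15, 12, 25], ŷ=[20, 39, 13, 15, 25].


ȳ = 21.6
SS_res = Σ(y-ŷ)² = 22
SS_tot = Σ(y-ȳ)² = 357.2
R² = 1 - SS_res/SS_tot = 1 - 0.0616 = 0.9384

0.9384


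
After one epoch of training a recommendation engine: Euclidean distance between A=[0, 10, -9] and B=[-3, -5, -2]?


d = √((0+ 3)² + (10+ 5)² + (-9+ 2)²)
  = √(9 + 225 + 49)
  = √283 = 16.8226

16.8226


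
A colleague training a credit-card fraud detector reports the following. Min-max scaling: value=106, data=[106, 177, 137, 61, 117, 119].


min=61, max=177
(106-61)/(177-61) = 45/116 = 0.3879

0.3879


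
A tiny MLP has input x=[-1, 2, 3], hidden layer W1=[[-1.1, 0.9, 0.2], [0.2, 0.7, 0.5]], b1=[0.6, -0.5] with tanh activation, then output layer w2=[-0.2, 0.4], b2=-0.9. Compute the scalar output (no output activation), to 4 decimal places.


z1[0] = (-1.1)·(-1) + (0.9)·(2) + (0.2)·(3) + 0.6 = 4.1
z1[1] = (0.2)·(-1) + (0.7)·(2) + (0.5)·(3) - 0.5 = 2.2
h = tanh(z1) = [0.9995, 0.9757]
output = (-0.2)·(0.9995) + (0.4)·(0.9757) - 0.9 = -0.7096

-0.7096


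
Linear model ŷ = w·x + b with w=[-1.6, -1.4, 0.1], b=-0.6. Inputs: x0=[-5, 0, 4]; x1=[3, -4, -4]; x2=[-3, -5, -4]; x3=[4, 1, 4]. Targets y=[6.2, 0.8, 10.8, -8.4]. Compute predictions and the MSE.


ŷ0 = (-1.6)·(-5) + (-1.4)·(0) + (0.1)·(4) - 0.6 = 7.8
ŷ1 = (-1.6)·(3) + (-1.4)·(-4) + (0.1)·(-4) - 0.6 = -0.2
ŷ2 = (-1.6)·(-3) + (-1.4)·(-5) + (0.1)·(-4) - 0.6 = 10.8
ŷ3 = (-1.6)·(4) + (-1.4)·(1) + (0.1)·(4) - 0.6 = -8.0
errors² = [2.56, 1.0, 0.0, 0.16]
MSE = 3.7200/4 = 0.93

0.93


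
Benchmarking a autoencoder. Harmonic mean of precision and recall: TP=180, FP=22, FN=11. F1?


Precision = 180/202 = 0.8911
Recall = 180/191 = 0.9424
F1 = 2·P·R/(P+R) = 2·TP/(2·TP+FP+FN) = 360/(360+22+11) = 360/393 = 0.916

0.916


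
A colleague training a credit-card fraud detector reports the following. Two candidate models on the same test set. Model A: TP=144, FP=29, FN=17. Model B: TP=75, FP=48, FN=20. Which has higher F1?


Model A: P=144/173=0.8324, R=144/161=0.8944, F1=2PR/(P+R)=2TP/(2TP+FP+FN)=288/334=0.8623
Model B: P=75/123=0.6098, R=75/95=0.7895, F1=2PR/(P+R)=2TP/(2TP+FP+FN)=150/218=0.6881
0.8623 > 0.6881 → Model A

Model A


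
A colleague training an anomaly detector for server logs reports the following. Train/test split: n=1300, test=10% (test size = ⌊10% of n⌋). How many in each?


Test = ⌊1300·10/100⌋ = 130
Train = 1300 - 130 = 1170

Train: 1170, Test: 130


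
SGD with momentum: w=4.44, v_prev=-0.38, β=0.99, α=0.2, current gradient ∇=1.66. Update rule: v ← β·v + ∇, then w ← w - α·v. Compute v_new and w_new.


v_new = 0.99·-0.38 + 1.66 = -0.3762 + 1.66 = 1.2838
w_new = 4.44 - 0.2·1.2838 = 4.44 - 0.25676 = 4.18324

v_new=1.2838, w_new=4.18324


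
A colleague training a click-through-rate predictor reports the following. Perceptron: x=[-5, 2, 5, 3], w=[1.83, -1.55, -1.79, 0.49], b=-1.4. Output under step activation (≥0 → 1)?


z = (-5)·(1.83) + (2)·(-1.55) + (5)·(-1.79) + (3)·(0.49) - 1.4
  = -21.13
step(z) = 0 (z<0)

0


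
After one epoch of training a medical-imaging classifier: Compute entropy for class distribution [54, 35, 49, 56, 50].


Probabilities: [54/244, 35/244, 49/244, 56/244, 50/244] ≈ [0.2213, 0.1434, 0.2008, 0.2295, 0.2049]
H = -((54/244)·log₂(54/244) + (35/244)·log₂(35/244) + (49/244)·log₂(49/244) + (56/244)·log₂(56/244) + (50/244)·log₂(50/244))
  = 2.3044 bits

2.3044 bits


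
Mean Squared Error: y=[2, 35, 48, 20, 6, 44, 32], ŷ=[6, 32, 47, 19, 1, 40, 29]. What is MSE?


Squared errors: (2-6)²=16, (35-32)²=9, (48-47)²=1, (20-19)²=1, (6-1)²=25, (44-40)²=16, (32-29)²=9
Sum = 77
MSE = 77/7 = 11

11


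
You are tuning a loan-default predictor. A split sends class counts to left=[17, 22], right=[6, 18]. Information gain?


Parent = [23, 40], H_parent = 0.9468
H_left = 0.9881 (n=39), H_right = 0.8113 (n=24)
H_children = (39/63)·0.9881 + (24/63)·0.8113 = 0.9207
IG = 0.9468 - 0.9207 = 0.0261

0.0261


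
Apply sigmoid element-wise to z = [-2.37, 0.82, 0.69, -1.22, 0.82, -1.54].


σ(-2.37) = 1/(1+e^2.37) = 0.0855
σ(0.82) = 1/(1+e^-0.82) = 0.6942
σ(0.69) = 1/(1+e^-0.69) = 0.666
σ(-1.22) = 1/(1+e^1.22) = 0.2279
σ(0.82) = 1/(1+e^-0.82) = 0.6942
σ(-1.54) = 1/(1+e^1.54) = 0.1765
result = [0.0855, 0.6942, 0.666, 0.2279, 0.6942, 0.1765]

[0.0855, 0.6942, 0.666, 0.2279, 0.6942, 0.1765]


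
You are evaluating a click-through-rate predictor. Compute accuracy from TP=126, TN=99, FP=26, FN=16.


Accuracy = (TP+TN)/(TP+TN+FP+FN)
= (126+99)/(267)
= 225/267 = 84.27%

84.27%


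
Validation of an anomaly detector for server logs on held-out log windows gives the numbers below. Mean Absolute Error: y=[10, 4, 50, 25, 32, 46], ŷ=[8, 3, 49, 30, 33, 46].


Absolute errors: |10-8|=2, |4-3|=1, |50-49|=1, |25-30|=5, |32-33|=1, |46-46|=0
Sum = 10
MAE = 10/6 = 5/3

5/3


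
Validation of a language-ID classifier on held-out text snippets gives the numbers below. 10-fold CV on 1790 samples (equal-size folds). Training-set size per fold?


Fold size = 1790/10 = 179
Training per fold = 1790 - 179 = 1611

1611


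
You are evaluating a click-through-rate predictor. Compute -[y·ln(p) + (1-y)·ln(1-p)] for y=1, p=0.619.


BCE = -[y·ln(p) + (1-y)·ln(1-p)]
= -1·ln(0.619) - 0
= -ln(0.619) = 0.4797

0.4797


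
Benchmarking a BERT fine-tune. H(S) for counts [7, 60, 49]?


Probabilities: [7/116, 60/116, 49/116] ≈ [0.0603, 0.5172, 0.4224]
H = -((7/116)·log₂(7/116) + (60/116)·log₂(60/116) + (49/116)·log₂(49/116))
  = 1.2616 bits

1.2616 bits


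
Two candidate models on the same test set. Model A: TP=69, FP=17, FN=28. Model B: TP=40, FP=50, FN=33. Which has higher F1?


Model A: P=69/86=0.8023, R=69/97=0.7113, F1=2PR/(P+R)=2TP/(2TP+FP+FN)=138/183=0.7541
Model B: P=40/90=0.4444, R=40/73=0.5479, F1=2PR/(P+R)=2TP/(2TP+FP+FN)=80/163=0.4908
0.7541 > 0.4908 → Model A

Model A


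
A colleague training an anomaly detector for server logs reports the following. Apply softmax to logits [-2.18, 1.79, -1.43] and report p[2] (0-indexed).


Exponentials: e^-2.18=0.113, e^1.79=5.9895, e^-1.43=0.2393
Sum = 6.3418
Softmax = [0.0178, 0.9444, 0.0377]
p[2] = 0.2393/6.3418 = 0.0377

0.0377


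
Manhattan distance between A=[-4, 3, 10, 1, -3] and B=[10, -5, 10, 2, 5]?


d = |-4-10| + |3+ 5| + |10-10| + |1-2| + |-3-5|
  = 14 + 8 + 0 + 1 + 8
  = 31

31


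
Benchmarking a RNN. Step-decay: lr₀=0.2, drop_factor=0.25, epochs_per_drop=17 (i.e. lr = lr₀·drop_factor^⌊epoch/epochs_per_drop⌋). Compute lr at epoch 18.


n_drops = ⌊18/17⌋ = 1
lr = 0.2·0.25^1 = 0.2·0.25 = 0.05

0.05


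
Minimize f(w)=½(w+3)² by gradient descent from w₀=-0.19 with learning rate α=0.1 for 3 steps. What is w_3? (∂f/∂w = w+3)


step 1: grad = -0.19+3 = 2.81; w = -0.19 - 0.1·(2.81) = -0.471
step 2: grad = -0.471+3 = 2.529; w = -0.471 - 0.1·(2.529) = -0.7239
step 3: grad = -0.7239+3 = 2.2761; w = -0.7239 - 0.1·(2.2761) = -0.95151

-0.95151


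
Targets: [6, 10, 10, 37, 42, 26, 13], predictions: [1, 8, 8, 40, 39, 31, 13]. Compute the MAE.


Absolute errors: |6-1|=5, |10-8|=2, |10-8|=2, |37-40|=3, |42-39|=3, |26-31|=5, |13-13|=0
Sum = 20
MAE = 20/7 = 20/7

20/7


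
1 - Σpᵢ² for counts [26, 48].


Probabilities: [26/74, 48/74] ≈ [0.3514, 0.6486]
Σpᵢ² = (676 + 2304)/74² = 2980/5476
Gini = 1 - Σpᵢ² = 1 - 2980/5476 = 0.4558

0.4558


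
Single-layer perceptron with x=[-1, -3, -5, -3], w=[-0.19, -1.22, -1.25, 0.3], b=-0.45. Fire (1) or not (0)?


z = (-1)·(-0.19) + (-3)·(-1.22) + (-5)·(-1.25) + (-3)·(0.3) - 0.45
  = 8.75
step(z) = 1 (z≥0)

1


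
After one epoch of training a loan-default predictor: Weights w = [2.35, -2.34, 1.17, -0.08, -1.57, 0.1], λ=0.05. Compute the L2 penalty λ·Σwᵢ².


‖w‖₂² = (2.35)² + (-2.34)² + (1.17)² + (-0.08)² + (-1.57)² + (0.1)²
     = 5.5225 + 5.4756 + 1.3689 + 0.0064 + 2.4649 + 0.01
     = 14.8483
λ·‖w‖₂² = 0.05·14.8483 = 0.742415

0.742415


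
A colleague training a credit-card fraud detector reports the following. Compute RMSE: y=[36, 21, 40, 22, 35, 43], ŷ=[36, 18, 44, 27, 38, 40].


MSE = 68/6 = 11.3333
RMSE = √(68/6) = 3.3665

3.3665


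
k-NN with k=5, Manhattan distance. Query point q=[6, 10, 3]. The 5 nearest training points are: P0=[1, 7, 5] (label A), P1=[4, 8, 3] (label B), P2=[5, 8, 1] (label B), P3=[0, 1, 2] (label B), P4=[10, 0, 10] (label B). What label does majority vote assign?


d(q,P0) = 10  (label A)
d(q,P1) = 4  (label B)
d(q,P2) = 5  (label B)
d(q,P3) = 16  (label B)
d(q,P4) = 21  (label B)
Votes: A=1, B=4
Majority → B

B


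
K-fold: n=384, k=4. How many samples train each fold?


Fold size = 384/4 = 96
Training per fold = 384 - 96 = 288

288


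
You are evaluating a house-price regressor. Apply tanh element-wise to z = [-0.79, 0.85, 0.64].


tanh(-0.79) = -0.6584
tanh(0.85) = 0.6911
tanh(0.64) = 0.5649
result = [-0.6584, 0.6911, 0.5649]

[-0.6584, 0.6911, 0.5649]


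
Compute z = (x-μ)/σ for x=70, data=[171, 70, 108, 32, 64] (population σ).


μ = 89, σ = 47.5815
z = (70 - 89)/47.5815 = -0.3993

-0.3993


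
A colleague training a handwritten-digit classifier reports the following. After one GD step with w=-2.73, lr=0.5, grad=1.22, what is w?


w_new = w - α·∇
= -2.73 - 0.5·1.22
= -2.73 - 0.61
= -3.34

-3.34


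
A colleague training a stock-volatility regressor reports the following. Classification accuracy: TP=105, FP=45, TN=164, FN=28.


Accuracy = (TP+TN)/(TP+TN+FP+FN)
= (105+164)/(342)
= 269/342 = 78.65%

78.65%


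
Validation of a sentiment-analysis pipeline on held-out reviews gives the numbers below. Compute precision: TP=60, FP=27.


Precision = TP/(TP+FP)
= 60/(60+27)
= 60/87 = 68.97%

68.97%


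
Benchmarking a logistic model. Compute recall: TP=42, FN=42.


Recall = TP/(TP+FN)
= 42/(42+42)
= 42/84 = 50.0%

50.0%


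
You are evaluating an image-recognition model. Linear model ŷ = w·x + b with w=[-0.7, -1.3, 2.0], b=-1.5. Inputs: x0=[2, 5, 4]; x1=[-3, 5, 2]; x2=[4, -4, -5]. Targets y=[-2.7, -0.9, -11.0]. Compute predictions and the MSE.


ŷ0 = (-0.7)·(2) + (-1.3)·(5) + (2.0)·(4) - 1.5 = -1.4
ŷ1 = (-0.7)·(-3) + (-1.3)·(5) + (2.0)·(2) - 1.5 = -1.9
ŷ2 = (-0.7)·(4) + (-1.3)·(-4) + (2.0)·(-5) - 1.5 = -9.1
errors² = [1.69, 1.0, 3.61]
MSE = 6.3000/3 = 2.1

2.1


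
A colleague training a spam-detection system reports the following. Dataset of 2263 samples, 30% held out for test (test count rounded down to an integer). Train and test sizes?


Test = ⌊2263·30/100⌋ = 678
Train = 2263 - 678 = 1585

Train: 1585, Test: 678


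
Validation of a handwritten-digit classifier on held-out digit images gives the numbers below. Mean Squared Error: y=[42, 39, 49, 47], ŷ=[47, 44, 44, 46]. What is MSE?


Squared errors: (42-47)²=25, (39-44)²=25, (49-44)²=25, (47-46)²=1
Sum = 76
MSE = 76/4 = 19

19


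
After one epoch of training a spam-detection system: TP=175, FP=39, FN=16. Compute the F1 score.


Precision = 175/214 = 0.8178
Recall = 175/191 = 0.9162
F1 = 2·P·R/(P+R) = 2·TP/(2·TP+FP+FN) = 350/(350+39+16) = 350/405 = 0.8642

0.8642


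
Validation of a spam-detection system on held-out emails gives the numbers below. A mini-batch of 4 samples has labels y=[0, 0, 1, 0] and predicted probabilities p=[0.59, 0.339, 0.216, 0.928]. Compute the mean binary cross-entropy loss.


L[0] = -ln(1-0.59) = -ln(0.41) = 0.8916
L[1] = -ln(1-0.339) = -ln(0.661) = 0.414
L[2] = -ln(0.216) = 1.5325
L[3] = -ln(1-0.928) = -ln(0.072) = 2.6311
mean = (0.8916 + 0.414 + 1.5325 + 2.6311)/4 = 1.3673

1.3673


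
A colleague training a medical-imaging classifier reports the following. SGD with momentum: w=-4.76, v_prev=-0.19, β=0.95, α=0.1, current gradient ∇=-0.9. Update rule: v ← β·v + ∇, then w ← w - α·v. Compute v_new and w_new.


v_new = 0.95·-0.19 - 0.9 = -0.1805 - 0.9 = -1.0805
w_new = -4.76 - 0.1·-1.0805 = -4.76 + 0.10805 = -4.65195

v_new=-1.0805, w_new=-4.65195


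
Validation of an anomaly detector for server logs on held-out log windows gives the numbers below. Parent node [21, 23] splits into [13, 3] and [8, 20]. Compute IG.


Parent = [21, 23], H_parent = 0.9985
H_left = 0.6962 (n=16), H_right = 0.8631 (n=28)
H_children = (16/44)·0.6962 + (28/44)·0.8631 = 0.8024
IG = 0.9985 - 0.8024 = 0.1961

0.1961


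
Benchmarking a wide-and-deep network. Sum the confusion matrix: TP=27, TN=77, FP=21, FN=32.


Total = TP + TN + FP + FN
= 27 + 77 + 21 + 32
= 157
(Predicted positive: 48, predicted negative: 109)

157


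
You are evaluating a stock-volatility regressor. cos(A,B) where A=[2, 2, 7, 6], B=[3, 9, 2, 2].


A·B = 2·3 + 2·9 + 7·2 + 6·2 = 50
‖A‖ = √93 = 9.6437, ‖B‖ = √98 = 9.8995
cos = 50/(√93·√98) = 50/√9114 = 0.5237

0.5237


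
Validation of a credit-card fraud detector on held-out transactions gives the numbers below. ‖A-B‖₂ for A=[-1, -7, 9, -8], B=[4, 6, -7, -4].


d = √((-1-4)² + (-7-6)² + (9+ 7)² + (-8+ 4)²)
  = √(25 + 169 + 256 + 16)
  = √466 = 21.587

21.587


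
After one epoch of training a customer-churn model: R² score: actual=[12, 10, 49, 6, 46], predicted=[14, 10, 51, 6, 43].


ȳ = 24.6
SS_res = Σ(y-ŷ)² = 17
SS_tot = Σ(y-ȳ)² = 1771.2
R² = 1 - SS_res/SS_tot = 1 - 0.0096 = 0.9904

0.9904


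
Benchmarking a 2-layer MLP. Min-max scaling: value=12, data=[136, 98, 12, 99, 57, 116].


min=12, max=136
(12-12)/(136-12) = 0/124 = 0.0

0.0


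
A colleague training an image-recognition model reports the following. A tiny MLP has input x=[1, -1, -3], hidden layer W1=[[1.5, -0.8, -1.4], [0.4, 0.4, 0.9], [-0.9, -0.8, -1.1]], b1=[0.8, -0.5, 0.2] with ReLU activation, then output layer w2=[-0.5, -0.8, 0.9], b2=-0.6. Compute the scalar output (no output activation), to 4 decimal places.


z1[0] = (1.5)·(1) + (-0.8)·(-1) + (-1.4)·(-3) + 0.8 = 7.3
z1[1] = (0.4)·(1) + (0.4)·(-1) + (0.9)·(-3) - 0.5 = -3.2
z1[2] = (-0.9)·(1) + (-0.8)·(-1) + (-1.1)·(-3) + 0.2 = 3.4
h = ReLU(z1) = [7.3, 0.0, 3.4]
output = (-0.5)·(7.3) + (-0.8)·(0.0) + (0.9)·(3.4) - 0.6 = -1.19

-1.19
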